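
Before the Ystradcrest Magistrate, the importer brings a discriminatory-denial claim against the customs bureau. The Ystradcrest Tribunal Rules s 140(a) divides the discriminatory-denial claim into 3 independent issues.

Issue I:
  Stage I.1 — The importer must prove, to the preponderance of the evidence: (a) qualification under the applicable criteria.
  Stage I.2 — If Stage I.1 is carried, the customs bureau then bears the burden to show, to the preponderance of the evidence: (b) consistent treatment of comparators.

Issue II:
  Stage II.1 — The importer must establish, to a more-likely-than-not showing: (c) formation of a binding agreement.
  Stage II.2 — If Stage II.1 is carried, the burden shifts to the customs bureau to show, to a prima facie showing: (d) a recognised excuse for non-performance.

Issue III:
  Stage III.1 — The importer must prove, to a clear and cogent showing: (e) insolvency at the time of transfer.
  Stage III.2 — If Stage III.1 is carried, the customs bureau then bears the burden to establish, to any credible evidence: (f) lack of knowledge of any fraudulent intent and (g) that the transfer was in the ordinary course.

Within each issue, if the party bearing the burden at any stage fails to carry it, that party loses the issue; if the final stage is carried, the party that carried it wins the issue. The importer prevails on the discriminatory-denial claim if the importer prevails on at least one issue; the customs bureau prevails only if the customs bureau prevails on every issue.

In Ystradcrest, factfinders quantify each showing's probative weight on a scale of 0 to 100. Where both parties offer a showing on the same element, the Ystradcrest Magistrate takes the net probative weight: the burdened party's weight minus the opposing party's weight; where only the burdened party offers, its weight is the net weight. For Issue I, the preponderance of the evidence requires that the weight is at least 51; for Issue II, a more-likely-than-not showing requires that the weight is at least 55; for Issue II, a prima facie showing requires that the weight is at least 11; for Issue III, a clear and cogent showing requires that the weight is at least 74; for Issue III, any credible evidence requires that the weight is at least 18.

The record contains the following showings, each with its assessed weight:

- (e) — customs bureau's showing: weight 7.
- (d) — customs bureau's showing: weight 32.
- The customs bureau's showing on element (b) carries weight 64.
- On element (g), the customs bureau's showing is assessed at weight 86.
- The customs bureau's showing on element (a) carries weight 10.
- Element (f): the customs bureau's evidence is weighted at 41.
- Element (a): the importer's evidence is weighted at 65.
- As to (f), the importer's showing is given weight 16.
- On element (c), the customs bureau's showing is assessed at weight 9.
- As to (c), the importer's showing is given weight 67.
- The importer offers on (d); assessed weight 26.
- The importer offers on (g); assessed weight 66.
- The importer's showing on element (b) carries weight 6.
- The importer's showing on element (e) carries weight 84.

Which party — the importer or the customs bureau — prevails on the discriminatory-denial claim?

— Issue I —
Stage I.1 — burden on importer; standard: the preponderance of the evidence (weight is at least 51).
    (a): 65 − 10 = 55 ≥ 51 [met]
  All elements met. The burden passes to the customs bureau.
Stage I.2 — burden on customs bureau; standard: the preponderance of the evidence (weight is at least 51).
    (b): 64 − 6 = 58 ≥ 51 [met]
  Stage I.2 carried; the final stage is satisfied.
With every stage satisfied, the customs bureau prevails on this issue.
— Issue II —
Stage II.1 — burden on importer; standard: a more-likely-than-not showing (weight is at least 55).
    (c): 67 − 9 = 58 ≥ 55 [met]
  Stage II.1 carried; the burden shifts to the customs bureau.
Stage II.2 — burden on customs bureau; standard: a prima facie showing (weight is at least 11).
    (d): 32 − 26 = 6 < 11 [not met]
  Stage II.2 not carried; the customs bureau fails its burden.
The importer prevails on this issue.
— Issue III —
Stage III.1 — burden on importer; standard: a clear and cogent showing (weight is at least 74).
    (e): 84 − 7 = 77 ≥ 74 [met]
  Stage III.1 carried; the burden shifts to the customs bureau.
Stage III.2 — burden on customs bureau; standard: any credible evidence (weight is at least 18).
    (f): 41 − 16 = 25 ≥ 18 [met]
    (g): 86 − 66 = 20 ≥ 18 [met]
  All elements met at the final stage.
With every stage satisfied, the customs bureau prevails on this issue.
Per-issue: Issue I → customs bureau; Issue II → importer; Issue III → customs bureau. The importer must prevail on at least one issue; overall, the importer prevails.

importer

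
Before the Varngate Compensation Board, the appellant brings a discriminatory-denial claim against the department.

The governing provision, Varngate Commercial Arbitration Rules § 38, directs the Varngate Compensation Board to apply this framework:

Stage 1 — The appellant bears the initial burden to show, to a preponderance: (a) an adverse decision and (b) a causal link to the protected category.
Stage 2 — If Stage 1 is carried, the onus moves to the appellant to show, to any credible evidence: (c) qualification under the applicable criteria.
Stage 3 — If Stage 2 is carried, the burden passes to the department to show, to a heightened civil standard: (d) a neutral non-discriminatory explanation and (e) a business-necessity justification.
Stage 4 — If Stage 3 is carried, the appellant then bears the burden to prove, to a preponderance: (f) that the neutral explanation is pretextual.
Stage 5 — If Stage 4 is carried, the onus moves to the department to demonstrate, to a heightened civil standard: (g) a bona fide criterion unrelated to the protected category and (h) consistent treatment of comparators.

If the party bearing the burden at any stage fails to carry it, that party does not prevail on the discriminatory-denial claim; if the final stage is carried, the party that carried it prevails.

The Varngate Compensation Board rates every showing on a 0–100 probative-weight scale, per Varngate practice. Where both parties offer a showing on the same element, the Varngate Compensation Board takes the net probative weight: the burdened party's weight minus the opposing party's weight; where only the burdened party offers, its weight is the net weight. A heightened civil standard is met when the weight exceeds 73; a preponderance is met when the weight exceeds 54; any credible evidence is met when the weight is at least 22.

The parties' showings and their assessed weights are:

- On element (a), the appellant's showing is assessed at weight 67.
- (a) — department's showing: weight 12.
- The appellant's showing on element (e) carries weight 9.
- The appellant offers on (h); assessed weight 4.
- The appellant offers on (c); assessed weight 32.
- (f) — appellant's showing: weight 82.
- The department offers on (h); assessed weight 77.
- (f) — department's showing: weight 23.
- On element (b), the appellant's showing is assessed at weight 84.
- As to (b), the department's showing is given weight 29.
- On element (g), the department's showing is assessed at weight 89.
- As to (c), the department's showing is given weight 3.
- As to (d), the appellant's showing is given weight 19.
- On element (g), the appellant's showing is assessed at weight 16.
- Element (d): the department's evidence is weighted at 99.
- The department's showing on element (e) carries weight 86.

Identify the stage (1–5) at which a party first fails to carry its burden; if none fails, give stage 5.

stage 5

Stage 1 (appellant, a preponderance, weight exceeds 54): (a) net 67−12=55 > 54 — meets; (b) net 84−29=55 > 54 — meets.
  Stage 1 is satisfied; the appellant continues to bear the burden.
Stage 2 (appellant, any credible evidence, weight is at least 22): (c) net 32−3=29 ≥ 22 — meets.
  The appellant carries Stage 2; the department now bears the burden.
Stage 3 (department, a heightened civil standard, weight exceeds 73): (d) net 99−19=80 > 73 — meets; (e) net 86−9=77 > 73 — meets.
  All elements met. The burden passes to the appellant.
Stage 4 (appellant, a preponderance, weight exceeds 54): (f) net 82−23=59 > 54 — meets.
  Stage 4 is satisfied; the onus moves to the department.
Stage 5 (department, a heightened civil standard, weight exceeds 73): (g) net 89−16=73 ≤ 73 — fails; (h) net 77−4=73 ≤ 73 — fails.
  The department does not carry Stage 5.
The appellant prevails.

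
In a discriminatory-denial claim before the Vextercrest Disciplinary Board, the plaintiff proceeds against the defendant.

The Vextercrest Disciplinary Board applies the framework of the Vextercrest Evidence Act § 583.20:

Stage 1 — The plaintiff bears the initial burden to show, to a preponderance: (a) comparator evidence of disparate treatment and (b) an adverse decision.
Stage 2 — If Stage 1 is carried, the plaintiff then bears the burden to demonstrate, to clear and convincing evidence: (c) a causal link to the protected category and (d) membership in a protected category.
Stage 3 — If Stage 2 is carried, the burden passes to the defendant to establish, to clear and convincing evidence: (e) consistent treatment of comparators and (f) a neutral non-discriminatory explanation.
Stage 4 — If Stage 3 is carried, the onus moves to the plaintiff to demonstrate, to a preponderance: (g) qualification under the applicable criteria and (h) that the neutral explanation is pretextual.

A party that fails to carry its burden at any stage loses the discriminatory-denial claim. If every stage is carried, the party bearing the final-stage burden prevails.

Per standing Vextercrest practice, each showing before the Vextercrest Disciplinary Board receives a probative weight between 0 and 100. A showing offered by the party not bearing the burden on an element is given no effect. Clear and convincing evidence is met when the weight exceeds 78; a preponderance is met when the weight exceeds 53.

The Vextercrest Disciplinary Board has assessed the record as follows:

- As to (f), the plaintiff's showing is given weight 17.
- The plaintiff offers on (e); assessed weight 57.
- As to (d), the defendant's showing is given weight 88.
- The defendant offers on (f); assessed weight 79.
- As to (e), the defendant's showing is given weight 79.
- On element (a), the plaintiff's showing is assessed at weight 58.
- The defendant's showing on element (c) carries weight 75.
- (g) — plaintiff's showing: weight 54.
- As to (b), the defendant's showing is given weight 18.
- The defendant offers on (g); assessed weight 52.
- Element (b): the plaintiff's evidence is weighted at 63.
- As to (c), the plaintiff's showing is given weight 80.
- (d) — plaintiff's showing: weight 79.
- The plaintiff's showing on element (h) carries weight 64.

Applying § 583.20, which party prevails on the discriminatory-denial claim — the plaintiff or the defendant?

plaintiff

Stage 1 (plaintiff, a preponderance, weight exceeds 53): (a) 58 > 53 — meets; (b) 63 (defendant's 18 disregarded) > 53 — meets.
  Stage 1 is satisfied; the plaintiff continues to bear the burden.
Stage 2 (plaintiff, clear and convincing evidence, weight exceeds 78): (c) 80 (defendant's 75 disregarded) > 78 — meets; (d) 79 (defendant's 88 disregarded) > 78 — meets.
  Stage 2 is satisfied; the onus moves to the defendant.
Stage 3 (defendant, clear and convincing evidence, weight exceeds 78): (e) 79 (plaintiff's 57 disregarded) > 78 — meets; (f) 79 (plaintiff's 17 disregarded) > 78 — meets.
  All elements met. The burden passes to the plaintiff.
Stage 4 (plaintiff, a preponderance, weight exceeds 53): (g) 54 (defendant's 52 disregarded) > 53 — meets; (h) 64 > 53 — meets.
  Stage 4 carried; the final stage is satisfied.
Every stage carried; the plaintiff prevails.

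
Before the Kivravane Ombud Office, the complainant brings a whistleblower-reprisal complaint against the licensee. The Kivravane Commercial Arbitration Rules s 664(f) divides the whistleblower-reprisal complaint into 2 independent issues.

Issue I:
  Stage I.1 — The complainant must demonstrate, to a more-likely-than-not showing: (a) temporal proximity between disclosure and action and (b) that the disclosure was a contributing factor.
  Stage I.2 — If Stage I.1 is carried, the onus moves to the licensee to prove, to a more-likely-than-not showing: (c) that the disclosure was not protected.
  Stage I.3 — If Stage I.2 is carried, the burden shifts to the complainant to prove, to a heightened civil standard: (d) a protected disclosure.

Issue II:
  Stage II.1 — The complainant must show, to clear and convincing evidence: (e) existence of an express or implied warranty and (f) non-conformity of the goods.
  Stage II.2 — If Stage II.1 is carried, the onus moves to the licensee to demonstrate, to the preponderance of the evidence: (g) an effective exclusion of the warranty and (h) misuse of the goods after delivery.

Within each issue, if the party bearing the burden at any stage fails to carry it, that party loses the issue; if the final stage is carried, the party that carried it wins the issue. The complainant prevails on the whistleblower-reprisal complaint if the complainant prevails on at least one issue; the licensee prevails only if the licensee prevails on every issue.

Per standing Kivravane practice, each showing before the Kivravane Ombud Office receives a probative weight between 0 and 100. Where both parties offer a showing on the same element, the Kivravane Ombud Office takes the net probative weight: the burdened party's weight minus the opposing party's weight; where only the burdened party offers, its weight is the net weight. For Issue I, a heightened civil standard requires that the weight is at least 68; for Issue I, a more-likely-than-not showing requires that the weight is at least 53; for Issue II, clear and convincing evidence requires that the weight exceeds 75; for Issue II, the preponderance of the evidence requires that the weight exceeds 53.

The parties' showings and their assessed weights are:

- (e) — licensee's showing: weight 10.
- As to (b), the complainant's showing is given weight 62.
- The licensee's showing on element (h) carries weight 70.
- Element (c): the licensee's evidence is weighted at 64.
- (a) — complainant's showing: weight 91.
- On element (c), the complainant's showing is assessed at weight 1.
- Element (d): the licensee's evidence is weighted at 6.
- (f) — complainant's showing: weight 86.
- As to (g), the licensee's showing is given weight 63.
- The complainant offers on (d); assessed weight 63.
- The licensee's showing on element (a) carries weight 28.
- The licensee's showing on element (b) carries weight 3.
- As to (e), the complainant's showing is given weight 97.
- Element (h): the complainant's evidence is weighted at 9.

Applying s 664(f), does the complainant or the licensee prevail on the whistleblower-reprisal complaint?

licensee

— Issue I —
At Stage I.1 the complainant must meet a more-likely-than-not showing (weight is at least 53): on (a) the weight is 91 less the opposing 28 gives net 63, which does reach 53, so (a) meets the standard; on (b) the weight is 62 less the opposing 3 gives net 59, ≥ 53, so (b) meets the standard.
  Stage I.1 is satisfied; the onus moves to the licensee.
At Stage I.2 the licensee must meet a more-likely-than-not showing (weight is at least 53): on (c) the weight is 64 less the opposing 1 gives net 63, which does reach 53, so (c) meets the standard.
  The licensee carries Stage I.2; the complainant now bears the burden.
At Stage I.3 the complainant must meet a heightened civil standard (weight is at least 68): on (d) the weight is 63 less the opposing 6 gives net 57, < 68, so (d) does not meet the standard.
  Not every element is met, so the complainant fails to carry Stage I.3.
The licensee prevails on this issue.
— Issue II —
Stage II.1 — burden on complainant; standard: clear and convincing evidence (weight exceeds 75).
    (e): 97 − 10 = 87 > 75 [met]
    (f): 86 > 75 [met]
  Stage II.1 is satisfied; the onus moves to the licensee.
Stage II.2 — burden on licensee; standard: the preponderance of the evidence (weight exceeds 53).
    (g): 63 > 53 [met]
    (h): 70 − 9 = 61 > 53 [met]
  All elements met at the final stage.
With every stage satisfied, the licensee prevails on this issue.
Per-issue: Issue I → licensee; Issue II → licensee. The complainant must prevail on at least one issue; overall, the licensee prevails.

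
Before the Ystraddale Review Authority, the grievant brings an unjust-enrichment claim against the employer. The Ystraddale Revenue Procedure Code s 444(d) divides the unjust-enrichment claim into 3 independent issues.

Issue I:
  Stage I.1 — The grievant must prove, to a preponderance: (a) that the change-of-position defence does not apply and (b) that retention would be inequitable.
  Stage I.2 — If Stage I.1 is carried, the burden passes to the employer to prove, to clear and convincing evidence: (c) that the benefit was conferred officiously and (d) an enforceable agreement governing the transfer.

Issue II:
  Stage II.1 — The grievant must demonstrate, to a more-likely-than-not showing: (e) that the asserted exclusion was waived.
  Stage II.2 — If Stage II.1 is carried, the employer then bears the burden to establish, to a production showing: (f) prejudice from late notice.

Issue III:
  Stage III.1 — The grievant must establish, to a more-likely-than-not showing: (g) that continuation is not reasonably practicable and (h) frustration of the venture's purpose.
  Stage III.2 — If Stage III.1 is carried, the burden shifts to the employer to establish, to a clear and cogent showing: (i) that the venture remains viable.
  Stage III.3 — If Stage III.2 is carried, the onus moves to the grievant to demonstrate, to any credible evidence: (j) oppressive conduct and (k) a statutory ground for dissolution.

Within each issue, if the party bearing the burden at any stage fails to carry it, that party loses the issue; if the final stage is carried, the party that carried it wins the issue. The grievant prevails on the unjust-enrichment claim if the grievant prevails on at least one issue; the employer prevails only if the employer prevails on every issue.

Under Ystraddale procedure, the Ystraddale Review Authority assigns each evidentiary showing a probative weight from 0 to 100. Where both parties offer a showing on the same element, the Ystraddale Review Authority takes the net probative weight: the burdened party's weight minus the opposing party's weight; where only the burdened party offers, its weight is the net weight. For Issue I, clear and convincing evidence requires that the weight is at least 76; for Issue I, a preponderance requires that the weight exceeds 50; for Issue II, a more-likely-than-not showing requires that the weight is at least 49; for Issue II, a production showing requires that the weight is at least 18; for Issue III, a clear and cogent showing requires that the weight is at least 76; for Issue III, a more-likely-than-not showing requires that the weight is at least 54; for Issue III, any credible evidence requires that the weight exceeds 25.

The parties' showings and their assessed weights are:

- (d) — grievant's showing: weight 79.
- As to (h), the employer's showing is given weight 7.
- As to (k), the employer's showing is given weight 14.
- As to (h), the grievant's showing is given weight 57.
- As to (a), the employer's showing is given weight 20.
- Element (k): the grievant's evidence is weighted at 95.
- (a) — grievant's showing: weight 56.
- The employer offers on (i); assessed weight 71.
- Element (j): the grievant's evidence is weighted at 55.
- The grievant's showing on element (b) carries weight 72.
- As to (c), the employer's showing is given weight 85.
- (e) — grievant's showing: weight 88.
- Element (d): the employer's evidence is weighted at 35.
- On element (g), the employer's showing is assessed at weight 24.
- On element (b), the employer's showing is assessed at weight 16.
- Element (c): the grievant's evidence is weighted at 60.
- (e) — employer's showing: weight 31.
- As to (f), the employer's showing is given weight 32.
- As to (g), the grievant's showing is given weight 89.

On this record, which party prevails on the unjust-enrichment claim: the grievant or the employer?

— Issue I —
Stage I.1 — burden on grievant; standard: a preponderance (weight exceeds 50).
    (a): 56 − 20 = 36 ≤ 50 [not met]
    (b): 72 − 16 = 56 > 50 [met]
  Not every element is met, so the grievant fails to carry Stage I.1.
The analysis ends at Stage I.1; the employer prevails on this issue.
— Issue II —
At Stage II.1 the grievant must meet a more-likely-than-not showing (weight is at least 49): on (e) the weight is 88 less the opposing 31 gives net 57, which does reach 49, so (e) meets the standard.
  Stage II.1 is satisfied; the onus moves to the employer.
At Stage II.2 the employer must meet a production showing (weight is at least 18): on (f) the weight is 32, which does reach 18, so (f) meets the standard.
  Stage II.2 carried; the final stage is satisfied.
With every stage satisfied, the employer prevails on this issue.
— Issue III —
At Stage III.1 the grievant must meet a more-likely-than-not showing (weight is at least 54): on (g) the weight is 89 less the opposing 24 gives net 65, which does reach 54, so (g) meets the standard; on (h) the weight is 57 less the opposing 7 gives net 50, < 54, so (h) does not meet the standard.
  Stage III.1 not carried; the grievant fails its burden.
The analysis ends at Stage III.1; the employer prevails on this issue.
Per-issue: Issue I → employer; Issue II → employer; Issue III → employer. The grievant must prevail on at least one issue; overall, the employer prevails.

employer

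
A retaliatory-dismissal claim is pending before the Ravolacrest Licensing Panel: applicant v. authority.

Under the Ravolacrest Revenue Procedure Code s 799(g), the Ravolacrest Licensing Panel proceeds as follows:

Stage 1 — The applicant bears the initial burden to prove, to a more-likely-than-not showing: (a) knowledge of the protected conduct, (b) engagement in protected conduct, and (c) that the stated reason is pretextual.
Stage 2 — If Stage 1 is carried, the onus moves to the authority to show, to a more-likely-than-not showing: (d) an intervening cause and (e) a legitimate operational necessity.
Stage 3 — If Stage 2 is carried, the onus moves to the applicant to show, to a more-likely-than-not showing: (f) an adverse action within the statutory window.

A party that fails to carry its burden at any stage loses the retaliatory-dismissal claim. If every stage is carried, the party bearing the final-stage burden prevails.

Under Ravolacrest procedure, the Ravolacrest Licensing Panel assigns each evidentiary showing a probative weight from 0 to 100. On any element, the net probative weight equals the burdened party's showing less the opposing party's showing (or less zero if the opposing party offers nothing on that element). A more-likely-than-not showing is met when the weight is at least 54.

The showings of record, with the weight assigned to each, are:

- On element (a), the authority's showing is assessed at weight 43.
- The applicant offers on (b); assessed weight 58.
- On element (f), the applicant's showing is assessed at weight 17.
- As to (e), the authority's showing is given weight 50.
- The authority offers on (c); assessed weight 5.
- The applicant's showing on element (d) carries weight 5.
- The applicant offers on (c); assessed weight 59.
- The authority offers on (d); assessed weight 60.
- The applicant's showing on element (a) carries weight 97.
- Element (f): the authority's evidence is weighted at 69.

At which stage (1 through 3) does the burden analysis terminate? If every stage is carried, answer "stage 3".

stage 2

Stage 1 (applicant, a more-likely-than-not showing, weight is at least 54): (a) net 97−43=54 ≥ 54 — meets; (b) 58 ≥ 54 — meets; (c) net 59−5=54 ≥ 54 — meets.
  Stage 1 is satisfied; the onus moves to the authority.
Stage 2 (authority, a more-likely-than-not showing, weight is at least 54): (d) net 60−5=55 ≥ 54 — meets; (e) 50 < 54 — fails.
  Not every element is met, so the authority fails to carry Stage 2.
The applicant prevails.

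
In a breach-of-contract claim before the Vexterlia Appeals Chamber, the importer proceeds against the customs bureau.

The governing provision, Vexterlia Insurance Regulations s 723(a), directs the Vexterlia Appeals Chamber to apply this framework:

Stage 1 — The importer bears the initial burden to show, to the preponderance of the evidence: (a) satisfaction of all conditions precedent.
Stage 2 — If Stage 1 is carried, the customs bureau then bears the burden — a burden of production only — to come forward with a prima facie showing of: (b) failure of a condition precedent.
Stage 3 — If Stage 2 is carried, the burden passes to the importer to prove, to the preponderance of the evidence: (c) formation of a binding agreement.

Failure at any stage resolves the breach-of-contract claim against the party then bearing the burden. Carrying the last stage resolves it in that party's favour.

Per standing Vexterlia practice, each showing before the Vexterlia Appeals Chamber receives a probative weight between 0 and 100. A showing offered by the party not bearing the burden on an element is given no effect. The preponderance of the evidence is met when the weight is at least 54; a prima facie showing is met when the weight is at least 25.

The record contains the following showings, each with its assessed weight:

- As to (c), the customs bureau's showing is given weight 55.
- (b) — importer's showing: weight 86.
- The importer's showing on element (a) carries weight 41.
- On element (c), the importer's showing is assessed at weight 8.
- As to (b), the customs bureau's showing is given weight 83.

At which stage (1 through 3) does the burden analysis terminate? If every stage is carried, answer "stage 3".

stage 1

At Stage 1 the importer must meet the preponderance of the evidence (weight is at least 54): on (a) the weight is 41, < 54, so (a) does not meet the standard.
  The importer does not carry Stage 1.
So the customs bureau prevails.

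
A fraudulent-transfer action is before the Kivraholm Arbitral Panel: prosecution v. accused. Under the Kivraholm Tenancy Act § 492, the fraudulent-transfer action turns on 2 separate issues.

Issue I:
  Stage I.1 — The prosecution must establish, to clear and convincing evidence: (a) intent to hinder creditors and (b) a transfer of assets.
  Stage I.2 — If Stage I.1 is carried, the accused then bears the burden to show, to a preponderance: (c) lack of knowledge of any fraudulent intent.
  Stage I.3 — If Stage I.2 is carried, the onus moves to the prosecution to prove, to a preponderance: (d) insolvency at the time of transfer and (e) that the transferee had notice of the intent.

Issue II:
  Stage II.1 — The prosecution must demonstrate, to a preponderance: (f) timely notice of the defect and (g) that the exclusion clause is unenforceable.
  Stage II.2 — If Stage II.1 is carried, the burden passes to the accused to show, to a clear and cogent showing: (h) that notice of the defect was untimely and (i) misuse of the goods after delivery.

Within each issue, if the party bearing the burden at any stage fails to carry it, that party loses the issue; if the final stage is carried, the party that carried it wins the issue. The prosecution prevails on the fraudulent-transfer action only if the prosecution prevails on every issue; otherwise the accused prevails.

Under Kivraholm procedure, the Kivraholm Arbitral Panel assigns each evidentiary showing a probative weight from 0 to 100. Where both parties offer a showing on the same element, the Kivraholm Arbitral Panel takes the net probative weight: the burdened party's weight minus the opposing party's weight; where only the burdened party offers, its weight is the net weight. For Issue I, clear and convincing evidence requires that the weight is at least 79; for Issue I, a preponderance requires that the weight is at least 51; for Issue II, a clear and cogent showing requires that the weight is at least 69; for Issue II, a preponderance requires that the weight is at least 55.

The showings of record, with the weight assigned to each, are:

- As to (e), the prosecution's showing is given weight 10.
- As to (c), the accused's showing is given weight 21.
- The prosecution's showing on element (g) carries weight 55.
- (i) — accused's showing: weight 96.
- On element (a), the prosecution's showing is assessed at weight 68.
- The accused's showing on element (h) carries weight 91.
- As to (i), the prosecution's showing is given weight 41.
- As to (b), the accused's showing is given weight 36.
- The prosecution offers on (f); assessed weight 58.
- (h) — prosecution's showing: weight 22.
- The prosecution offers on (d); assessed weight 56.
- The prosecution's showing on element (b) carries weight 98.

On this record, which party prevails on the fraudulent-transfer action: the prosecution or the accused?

accused

— Issue I —
Stage I.1 — burden on prosecution; standard: clear and convincing evidence (weight is at least 79).
    (a): 68 < 79 [not met]
    (b): 98 − 36 = 62 < 79 [not met]
  Stage I.1 not carried; the prosecution fails its burden.
The analysis ends at Stage I.1; the accused prevails on this issue.
— Issue II —
Stage II.1 (prosecution, a preponderance, weight is at least 55): (f) 58 ≥ 55 — meets; (g) 55 ≥ 55 — meets.
  The prosecution carries Stage II.1; the accused now bears the burden.
Stage II.2 (accused, a clear and cogent showing, weight is at least 69): (h) net 91−22=69 ≥ 69 — meets; (i) net 96−41=55 < 69 — fails.
  Not every element is met, so the accused fails to carry Stage II.2.
The prosecution prevails on this issue.
Per-issue: Issue I → accused; Issue II → prosecution. The prosecution must prevail on every issue; overall, the accused prevails.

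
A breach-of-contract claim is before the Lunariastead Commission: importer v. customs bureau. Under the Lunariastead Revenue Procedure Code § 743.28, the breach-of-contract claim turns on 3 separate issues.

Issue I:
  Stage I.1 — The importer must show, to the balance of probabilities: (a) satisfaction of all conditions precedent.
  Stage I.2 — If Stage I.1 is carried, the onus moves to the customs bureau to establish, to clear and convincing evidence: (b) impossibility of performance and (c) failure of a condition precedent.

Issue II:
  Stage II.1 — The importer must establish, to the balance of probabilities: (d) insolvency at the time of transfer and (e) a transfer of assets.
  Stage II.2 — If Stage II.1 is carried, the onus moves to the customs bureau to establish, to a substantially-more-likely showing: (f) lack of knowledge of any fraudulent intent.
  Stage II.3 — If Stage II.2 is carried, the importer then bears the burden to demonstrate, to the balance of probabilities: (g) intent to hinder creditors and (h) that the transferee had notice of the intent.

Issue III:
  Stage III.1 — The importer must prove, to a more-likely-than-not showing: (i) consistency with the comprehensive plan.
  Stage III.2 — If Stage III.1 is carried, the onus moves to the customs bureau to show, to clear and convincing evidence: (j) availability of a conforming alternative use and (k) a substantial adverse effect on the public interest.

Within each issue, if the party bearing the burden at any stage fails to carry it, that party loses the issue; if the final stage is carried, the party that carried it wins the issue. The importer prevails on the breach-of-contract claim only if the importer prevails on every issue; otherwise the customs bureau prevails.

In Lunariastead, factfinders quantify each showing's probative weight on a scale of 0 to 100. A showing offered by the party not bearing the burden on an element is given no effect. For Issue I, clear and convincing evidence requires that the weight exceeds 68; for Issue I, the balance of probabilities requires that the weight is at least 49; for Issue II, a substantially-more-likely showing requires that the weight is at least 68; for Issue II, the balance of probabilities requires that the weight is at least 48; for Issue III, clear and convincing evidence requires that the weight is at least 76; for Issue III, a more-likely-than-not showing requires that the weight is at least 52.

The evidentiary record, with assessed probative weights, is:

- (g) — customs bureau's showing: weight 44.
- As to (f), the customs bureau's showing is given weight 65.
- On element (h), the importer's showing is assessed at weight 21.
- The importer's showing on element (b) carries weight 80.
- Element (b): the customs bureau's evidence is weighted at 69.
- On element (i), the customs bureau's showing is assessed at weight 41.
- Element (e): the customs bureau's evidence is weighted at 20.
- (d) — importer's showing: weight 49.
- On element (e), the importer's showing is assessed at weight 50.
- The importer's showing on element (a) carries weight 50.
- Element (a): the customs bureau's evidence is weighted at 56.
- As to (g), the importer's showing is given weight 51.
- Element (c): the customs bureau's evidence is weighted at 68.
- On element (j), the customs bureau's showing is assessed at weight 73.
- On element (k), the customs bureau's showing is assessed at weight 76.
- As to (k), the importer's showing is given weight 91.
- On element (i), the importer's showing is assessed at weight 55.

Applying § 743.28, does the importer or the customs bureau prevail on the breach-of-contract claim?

importer

— Issue I —
Stage I.1 (importer, the balance of probabilities, weight is at least 49): (a) 50 (customs bureau's 56 disregarded) ≥ 49 — meets.
  Stage I.1 is satisfied; the onus moves to the customs bureau.
Stage I.2 (customs bureau, clear and convincing evidence, weight exceeds 68): (b) 69 (importer's 80 disregarded) > 68 — meets; (c) 68 ≤ 68 — fails.
  Stage I.2 not carried; the customs bureau fails its burden.
The importer prevails on this issue.
— Issue II —
Stage II.1 (importer, the balance of probabilities, weight is at least 48): (d) 49 ≥ 48 — meets; (e) 50 (customs bureau's 20 disregarded) ≥ 48 — meets.
  The importer carries Stage II.1; the customs bureau now bears the burden.
Stage II.2 (customs bureau, a substantially-more-likely showing, weight is at least 68): (f) 65 < 68 — fails.
  The customs bureau does not carry Stage II.2.
The analysis ends at Stage II.2; the importer prevails on this issue.
— Issue III —
Stage III.1 (importer, a more-likely-than-not showing, weight is at least 52): (i) 55 (customs bureau's 41 disregarded) ≥ 52 — meets.
  The importer carries Stage III.1; the customs bureau now bears the burden.
Stage III.2 (customs bureau, clear and convincing evidence, weight is at least 76): (j) 73 < 76 — fails; (k) 76 (importer's 91 disregarded) ≥ 76 — meets.
  Stage III.2 not carried; the customs bureau fails its burden.
So the importer prevails on this issue.
Per-issue: Issue I → importer; Issue II → importer; Issue III → importer. The importer must prevail on every issue; overall, the importer prevails.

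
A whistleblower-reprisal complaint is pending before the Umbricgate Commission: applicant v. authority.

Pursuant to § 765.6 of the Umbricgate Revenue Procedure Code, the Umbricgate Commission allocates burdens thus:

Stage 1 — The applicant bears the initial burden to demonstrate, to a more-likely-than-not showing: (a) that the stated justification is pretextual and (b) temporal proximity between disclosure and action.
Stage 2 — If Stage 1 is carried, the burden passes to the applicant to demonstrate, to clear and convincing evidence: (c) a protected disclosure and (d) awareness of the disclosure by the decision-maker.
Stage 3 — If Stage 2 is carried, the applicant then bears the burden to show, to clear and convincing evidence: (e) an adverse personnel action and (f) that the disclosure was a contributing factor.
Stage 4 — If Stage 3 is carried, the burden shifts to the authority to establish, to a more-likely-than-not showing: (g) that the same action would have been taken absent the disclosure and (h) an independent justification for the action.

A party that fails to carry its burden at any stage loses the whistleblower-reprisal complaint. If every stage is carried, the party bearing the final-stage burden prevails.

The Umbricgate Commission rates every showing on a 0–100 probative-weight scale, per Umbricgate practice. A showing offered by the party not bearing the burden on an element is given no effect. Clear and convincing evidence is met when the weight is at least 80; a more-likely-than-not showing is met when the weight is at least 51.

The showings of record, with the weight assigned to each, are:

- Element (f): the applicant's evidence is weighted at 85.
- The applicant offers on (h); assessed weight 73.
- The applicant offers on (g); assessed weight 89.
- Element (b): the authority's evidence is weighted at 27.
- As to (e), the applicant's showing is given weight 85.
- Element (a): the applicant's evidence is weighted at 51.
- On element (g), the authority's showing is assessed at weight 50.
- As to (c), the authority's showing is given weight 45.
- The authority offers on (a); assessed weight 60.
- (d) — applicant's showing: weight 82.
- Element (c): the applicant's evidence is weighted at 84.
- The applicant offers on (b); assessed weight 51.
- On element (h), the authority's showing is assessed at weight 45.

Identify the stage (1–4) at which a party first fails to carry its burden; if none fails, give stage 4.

stage 4

At Stage 1 the applicant must meet a more-likely-than-not showing (weight is at least 51): on (a) the weight is 51 (the authority's 60 is given no effect), which does reach 51, so (a) meets the standard; on (b) the weight is 51 (the authority's 27 is given no effect), ≥ 51, so (b) meets the standard.
  Stage 1 is satisfied; the applicant continues to bear the burden.
At Stage 2 the applicant must meet clear and convincing evidence (weight is at least 80): on (c) the weight is 84 (the authority's 45 is given no effect), ≥ 80, so (c) meets the standard; on (d) the weight is 82, ≥ 80, so (d) meets the standard.
  All elements met. The applicant retains the burden for Stage 3.
At Stage 3 the applicant must meet clear and convincing evidence (weight is at least 80): on (e) the weight is 85, ≥ 80, so (e) meets the standard; on (f) the weight is 85, ≥ 80, so (f) meets the standard.
  All elements met. The burden passes to the authority.
At Stage 4 the authority must meet a more-likely-than-not showing (weight is at least 51): on (g) the weight is 50 (the applicant's 89 is given no effect), which does not reach 51, so (g) does not meet the standard; on (h) the weight is 45 (the applicant's 73 is given no effect), < 51, so (h) does not meet the standard.
  Stage 4 not carried; the authority fails its burden.
The analysis ends at Stage 4; the applicant prevails.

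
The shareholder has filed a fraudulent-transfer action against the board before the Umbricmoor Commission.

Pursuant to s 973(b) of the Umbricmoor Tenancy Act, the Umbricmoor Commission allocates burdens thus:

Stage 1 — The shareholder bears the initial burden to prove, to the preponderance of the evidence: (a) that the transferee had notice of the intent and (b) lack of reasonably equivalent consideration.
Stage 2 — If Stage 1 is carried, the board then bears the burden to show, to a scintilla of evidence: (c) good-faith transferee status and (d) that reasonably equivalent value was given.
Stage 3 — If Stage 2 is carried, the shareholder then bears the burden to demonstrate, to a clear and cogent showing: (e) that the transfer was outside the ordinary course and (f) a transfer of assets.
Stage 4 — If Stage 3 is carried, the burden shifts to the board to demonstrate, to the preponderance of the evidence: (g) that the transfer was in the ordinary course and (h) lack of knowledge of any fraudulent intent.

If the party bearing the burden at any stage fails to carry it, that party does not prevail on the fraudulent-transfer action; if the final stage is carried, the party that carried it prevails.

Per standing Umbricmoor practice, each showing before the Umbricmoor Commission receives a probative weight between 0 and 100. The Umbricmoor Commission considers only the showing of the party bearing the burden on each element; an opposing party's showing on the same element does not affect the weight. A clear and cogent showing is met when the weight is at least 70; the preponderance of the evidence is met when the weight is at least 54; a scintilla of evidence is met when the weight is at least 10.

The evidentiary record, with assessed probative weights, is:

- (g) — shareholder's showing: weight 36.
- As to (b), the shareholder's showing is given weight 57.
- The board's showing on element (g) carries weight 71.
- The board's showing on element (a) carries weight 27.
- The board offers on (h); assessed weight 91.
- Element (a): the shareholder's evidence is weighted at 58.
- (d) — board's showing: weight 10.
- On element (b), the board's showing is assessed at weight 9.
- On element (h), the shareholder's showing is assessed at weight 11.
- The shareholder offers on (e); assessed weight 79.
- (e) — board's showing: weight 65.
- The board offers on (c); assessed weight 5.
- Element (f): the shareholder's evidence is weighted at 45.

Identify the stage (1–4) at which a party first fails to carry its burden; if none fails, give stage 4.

At Stage 1 the shareholder must meet the preponderance of the evidence (weight is at least 54): on (a) the weight is 58 (the board's 27 is given no effect), ≥ 54, so (a) meets the standard; on (b) the weight is 57 (the board's 9 is given no effect), ≥ 54, so (b) meets the standard.
  Stage 1 is satisfied; the onus moves to the board.
At Stage 2 the board must meet a scintilla of evidence (weight is at least 10): on (c) the weight is 5, < 10, so (c) does not meet the standard; on (d) the weight is 10, which does reach 10, so (d) meets the standard.
  The board does not carry Stage 2.
The shareholder prevails.

stage 2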